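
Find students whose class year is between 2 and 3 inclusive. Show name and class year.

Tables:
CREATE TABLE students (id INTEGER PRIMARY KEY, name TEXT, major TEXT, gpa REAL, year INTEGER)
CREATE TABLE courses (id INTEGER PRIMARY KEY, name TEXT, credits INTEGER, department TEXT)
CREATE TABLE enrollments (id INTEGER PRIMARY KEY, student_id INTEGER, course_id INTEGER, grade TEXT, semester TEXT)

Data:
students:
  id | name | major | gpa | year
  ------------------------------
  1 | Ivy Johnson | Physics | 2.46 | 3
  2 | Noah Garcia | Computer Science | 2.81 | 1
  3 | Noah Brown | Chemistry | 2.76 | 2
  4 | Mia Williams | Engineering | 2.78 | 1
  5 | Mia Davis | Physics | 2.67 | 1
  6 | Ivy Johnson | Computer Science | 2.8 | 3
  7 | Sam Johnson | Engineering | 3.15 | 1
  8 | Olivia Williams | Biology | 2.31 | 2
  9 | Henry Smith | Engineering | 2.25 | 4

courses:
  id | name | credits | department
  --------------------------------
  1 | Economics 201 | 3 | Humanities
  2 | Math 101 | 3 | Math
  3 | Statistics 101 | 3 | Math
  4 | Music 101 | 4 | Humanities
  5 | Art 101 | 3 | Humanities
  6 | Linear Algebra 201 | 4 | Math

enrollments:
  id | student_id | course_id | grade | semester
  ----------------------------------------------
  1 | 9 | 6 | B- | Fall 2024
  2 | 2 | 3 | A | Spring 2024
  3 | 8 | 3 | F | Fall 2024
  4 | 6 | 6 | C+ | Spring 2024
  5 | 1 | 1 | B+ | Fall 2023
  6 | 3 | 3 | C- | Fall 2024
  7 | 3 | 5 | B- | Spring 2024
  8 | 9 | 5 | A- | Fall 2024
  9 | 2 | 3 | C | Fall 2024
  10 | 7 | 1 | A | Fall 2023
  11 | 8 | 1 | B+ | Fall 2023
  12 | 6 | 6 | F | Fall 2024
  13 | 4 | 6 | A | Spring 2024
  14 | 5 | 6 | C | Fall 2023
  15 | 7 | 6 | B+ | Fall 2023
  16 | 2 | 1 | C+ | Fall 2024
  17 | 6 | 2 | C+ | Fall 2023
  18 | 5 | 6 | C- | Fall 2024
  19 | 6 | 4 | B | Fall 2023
SELECT name, year FROM students WHERE year BETWEEN 2 AND 3

Execution result:
name | year
Ivy Johnson | 3
Noah Brown | 2
Ivy Johnson | 3
Olivia Williams | 2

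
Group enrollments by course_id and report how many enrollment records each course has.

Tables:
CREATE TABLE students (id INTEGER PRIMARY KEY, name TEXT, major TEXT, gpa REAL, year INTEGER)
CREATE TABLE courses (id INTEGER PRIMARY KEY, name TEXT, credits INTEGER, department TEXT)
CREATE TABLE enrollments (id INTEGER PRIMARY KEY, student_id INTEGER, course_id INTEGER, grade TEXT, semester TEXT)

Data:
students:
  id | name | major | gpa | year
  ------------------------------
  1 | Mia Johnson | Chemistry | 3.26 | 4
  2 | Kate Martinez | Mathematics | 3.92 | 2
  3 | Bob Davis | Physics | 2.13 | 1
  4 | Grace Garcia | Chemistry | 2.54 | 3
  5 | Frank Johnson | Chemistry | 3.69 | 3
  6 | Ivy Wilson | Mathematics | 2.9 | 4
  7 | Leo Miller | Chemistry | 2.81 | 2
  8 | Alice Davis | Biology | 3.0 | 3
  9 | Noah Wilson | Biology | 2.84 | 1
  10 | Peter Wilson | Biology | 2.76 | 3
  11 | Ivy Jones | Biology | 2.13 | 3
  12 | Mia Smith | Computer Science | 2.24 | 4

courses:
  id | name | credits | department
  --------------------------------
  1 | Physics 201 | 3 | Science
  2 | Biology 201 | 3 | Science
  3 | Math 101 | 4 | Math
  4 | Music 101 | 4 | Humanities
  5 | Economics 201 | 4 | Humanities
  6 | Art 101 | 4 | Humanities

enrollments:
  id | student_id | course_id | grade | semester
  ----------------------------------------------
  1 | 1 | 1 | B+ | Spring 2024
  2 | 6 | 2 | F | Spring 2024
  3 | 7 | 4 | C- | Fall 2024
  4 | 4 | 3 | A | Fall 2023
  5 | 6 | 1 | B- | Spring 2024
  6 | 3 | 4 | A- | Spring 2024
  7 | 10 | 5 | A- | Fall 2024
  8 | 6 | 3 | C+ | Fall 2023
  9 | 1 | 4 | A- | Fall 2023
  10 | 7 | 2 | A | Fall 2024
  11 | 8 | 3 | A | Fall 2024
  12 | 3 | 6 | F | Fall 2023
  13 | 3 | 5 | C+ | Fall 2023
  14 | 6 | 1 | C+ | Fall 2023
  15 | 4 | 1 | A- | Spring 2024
SELECT course_id, COUNT(*) AS enrollment_count FROM enrollments GROUP BY course_id

Execution result:
course_id | enrollment_count
1 | 4
2 | 2
3 | 3
4 | 3
5 | 2
6 | 1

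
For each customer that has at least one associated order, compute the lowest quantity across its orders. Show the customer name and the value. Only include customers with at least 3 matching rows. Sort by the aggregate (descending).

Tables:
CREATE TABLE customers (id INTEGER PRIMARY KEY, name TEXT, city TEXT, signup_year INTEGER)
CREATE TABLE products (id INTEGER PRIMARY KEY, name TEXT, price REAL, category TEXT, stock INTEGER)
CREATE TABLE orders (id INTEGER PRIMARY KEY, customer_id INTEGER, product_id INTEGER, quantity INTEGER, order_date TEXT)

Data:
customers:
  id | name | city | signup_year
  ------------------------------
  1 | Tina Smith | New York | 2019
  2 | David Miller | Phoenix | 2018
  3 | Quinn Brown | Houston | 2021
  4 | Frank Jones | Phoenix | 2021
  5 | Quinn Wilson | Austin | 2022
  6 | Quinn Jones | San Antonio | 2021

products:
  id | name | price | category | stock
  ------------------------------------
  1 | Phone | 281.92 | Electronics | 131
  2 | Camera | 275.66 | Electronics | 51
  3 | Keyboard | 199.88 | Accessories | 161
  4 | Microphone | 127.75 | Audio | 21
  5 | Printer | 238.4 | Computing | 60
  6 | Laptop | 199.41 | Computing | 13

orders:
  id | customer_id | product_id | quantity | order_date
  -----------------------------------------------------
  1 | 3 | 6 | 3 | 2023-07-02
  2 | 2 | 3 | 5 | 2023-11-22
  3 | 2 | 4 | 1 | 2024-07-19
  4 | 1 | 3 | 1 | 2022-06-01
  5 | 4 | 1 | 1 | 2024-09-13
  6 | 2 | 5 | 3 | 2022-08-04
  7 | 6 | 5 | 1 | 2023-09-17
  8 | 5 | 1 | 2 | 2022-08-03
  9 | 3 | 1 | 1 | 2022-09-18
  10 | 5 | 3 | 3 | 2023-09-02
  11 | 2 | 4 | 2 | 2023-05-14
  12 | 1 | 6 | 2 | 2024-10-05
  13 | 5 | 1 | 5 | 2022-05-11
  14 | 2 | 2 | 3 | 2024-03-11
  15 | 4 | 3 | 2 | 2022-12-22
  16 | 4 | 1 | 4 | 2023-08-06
SELECT p.name, MIN(c.quantity) AS min_quantity FROM orders c JOIN customers p ON c.customer_id = p.id GROUP BY p.id, p.name HAVING COUNT(*) >= 3 ORDER BY min_quantity DESC

Execution result:
name | min_quantity
Quinn Wilson | 2
David Miller | 1
Frank Jones | 1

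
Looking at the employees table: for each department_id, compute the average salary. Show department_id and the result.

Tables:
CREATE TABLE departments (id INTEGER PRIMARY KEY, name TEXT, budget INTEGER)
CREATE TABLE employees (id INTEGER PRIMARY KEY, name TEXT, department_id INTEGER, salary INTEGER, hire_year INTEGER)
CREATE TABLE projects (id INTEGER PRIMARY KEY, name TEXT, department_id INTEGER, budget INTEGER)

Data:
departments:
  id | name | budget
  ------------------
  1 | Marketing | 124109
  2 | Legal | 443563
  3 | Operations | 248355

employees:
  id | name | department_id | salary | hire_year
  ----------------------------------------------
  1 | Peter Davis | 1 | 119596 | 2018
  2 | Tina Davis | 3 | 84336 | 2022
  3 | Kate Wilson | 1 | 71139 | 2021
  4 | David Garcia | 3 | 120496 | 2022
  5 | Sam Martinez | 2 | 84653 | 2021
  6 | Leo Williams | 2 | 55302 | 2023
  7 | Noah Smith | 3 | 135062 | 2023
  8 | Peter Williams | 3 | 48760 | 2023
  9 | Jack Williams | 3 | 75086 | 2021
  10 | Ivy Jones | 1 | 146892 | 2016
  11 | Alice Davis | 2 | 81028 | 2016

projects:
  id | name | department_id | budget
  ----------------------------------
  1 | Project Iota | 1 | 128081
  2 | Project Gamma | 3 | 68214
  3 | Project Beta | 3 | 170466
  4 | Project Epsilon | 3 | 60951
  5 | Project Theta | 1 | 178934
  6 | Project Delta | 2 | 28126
SELECT department_id, AVG(salary) AS avg_salary FROM employees GROUP BY department_id

Execution result:
department_id | avg_salary
1 | 112542.33
2 | 73661.00
3 | 92748.00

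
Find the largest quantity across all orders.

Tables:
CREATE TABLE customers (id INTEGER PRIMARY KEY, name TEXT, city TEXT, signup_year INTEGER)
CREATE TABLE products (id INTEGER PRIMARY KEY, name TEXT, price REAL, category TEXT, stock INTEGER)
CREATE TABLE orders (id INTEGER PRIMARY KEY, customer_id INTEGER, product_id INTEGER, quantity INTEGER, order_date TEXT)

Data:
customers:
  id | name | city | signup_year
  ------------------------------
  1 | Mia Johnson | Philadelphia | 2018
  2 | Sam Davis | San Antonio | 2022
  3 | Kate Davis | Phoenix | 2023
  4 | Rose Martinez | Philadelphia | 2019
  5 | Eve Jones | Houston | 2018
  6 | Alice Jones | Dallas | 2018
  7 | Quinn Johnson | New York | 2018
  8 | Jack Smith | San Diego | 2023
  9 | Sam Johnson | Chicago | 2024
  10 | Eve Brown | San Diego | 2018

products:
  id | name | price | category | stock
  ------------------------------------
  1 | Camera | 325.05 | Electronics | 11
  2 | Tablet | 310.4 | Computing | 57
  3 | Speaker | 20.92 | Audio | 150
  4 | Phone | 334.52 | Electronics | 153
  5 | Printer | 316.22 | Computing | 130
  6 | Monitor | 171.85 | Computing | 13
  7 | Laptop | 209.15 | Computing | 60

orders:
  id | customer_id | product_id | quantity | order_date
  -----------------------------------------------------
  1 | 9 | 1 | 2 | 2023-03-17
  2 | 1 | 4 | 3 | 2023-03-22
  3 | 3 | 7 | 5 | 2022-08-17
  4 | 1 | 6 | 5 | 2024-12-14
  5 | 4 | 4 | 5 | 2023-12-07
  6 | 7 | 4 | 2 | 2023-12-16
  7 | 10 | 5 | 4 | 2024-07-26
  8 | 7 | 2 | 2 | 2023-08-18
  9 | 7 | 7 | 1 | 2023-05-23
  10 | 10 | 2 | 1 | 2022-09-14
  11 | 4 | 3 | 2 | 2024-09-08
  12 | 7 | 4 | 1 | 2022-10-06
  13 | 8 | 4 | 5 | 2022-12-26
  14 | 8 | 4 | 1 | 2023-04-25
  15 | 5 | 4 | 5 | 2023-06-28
SELECT MAX(quantity) FROM orders

Execution result:
5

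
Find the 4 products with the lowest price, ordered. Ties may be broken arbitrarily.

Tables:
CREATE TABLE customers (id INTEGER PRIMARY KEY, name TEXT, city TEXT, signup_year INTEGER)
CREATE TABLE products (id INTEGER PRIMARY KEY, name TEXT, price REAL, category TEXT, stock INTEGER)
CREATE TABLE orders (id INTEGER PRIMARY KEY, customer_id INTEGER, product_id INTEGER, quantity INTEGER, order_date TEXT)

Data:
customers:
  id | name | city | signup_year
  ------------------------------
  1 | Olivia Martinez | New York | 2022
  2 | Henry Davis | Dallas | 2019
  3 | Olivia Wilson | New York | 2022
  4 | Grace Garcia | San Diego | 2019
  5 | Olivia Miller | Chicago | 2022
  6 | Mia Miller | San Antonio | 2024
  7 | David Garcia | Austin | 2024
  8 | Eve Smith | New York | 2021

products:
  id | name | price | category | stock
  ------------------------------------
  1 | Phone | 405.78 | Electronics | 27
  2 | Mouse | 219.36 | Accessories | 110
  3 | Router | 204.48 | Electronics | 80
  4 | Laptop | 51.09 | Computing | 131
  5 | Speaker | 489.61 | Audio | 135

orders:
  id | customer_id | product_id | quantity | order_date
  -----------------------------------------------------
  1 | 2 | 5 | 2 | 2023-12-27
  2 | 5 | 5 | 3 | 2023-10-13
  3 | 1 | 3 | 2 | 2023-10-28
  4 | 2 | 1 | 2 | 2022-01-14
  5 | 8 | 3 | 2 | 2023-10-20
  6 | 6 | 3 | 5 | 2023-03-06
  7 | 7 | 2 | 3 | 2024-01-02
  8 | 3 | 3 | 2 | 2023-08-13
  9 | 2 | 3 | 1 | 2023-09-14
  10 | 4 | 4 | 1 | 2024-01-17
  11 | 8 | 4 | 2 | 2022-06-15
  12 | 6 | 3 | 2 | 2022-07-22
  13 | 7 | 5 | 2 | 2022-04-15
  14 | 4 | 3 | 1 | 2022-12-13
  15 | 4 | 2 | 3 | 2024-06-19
SELECT name, price FROM products ORDER BY price ASC LIMIT 4

Execution result:
name | price
Laptop | 51.09
Router | 204.48
Mouse | 219.36
Phone | 405.78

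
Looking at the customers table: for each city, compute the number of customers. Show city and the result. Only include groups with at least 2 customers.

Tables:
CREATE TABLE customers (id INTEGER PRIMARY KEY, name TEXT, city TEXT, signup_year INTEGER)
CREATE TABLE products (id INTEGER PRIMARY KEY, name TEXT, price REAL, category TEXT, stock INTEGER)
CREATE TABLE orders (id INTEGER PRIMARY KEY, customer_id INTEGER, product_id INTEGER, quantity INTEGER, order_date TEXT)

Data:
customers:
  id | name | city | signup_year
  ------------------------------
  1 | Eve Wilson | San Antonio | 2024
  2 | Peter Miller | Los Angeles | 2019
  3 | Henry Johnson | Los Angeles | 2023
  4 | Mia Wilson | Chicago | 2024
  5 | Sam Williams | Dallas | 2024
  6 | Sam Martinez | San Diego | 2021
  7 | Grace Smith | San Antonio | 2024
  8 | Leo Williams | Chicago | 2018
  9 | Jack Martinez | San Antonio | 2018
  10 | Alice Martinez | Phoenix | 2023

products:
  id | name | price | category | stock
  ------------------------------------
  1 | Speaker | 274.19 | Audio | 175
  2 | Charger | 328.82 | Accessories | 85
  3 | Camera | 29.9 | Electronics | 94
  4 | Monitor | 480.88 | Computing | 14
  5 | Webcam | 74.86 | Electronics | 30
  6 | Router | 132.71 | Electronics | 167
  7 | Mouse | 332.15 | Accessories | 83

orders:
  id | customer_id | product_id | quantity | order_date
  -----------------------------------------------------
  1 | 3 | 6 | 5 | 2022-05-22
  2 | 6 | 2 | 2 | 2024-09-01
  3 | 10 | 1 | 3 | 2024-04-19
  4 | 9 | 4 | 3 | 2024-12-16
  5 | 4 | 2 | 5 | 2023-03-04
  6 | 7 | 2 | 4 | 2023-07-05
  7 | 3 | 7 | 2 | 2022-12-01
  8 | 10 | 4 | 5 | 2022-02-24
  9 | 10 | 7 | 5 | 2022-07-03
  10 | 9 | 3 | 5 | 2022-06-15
SELECT city, COUNT(*) AS n FROM customers GROUP BY city HAVING COUNT(*) >= 2

Execution result:
city | n
Chicago | 2
Los Angeles | 2
San Antonio | 3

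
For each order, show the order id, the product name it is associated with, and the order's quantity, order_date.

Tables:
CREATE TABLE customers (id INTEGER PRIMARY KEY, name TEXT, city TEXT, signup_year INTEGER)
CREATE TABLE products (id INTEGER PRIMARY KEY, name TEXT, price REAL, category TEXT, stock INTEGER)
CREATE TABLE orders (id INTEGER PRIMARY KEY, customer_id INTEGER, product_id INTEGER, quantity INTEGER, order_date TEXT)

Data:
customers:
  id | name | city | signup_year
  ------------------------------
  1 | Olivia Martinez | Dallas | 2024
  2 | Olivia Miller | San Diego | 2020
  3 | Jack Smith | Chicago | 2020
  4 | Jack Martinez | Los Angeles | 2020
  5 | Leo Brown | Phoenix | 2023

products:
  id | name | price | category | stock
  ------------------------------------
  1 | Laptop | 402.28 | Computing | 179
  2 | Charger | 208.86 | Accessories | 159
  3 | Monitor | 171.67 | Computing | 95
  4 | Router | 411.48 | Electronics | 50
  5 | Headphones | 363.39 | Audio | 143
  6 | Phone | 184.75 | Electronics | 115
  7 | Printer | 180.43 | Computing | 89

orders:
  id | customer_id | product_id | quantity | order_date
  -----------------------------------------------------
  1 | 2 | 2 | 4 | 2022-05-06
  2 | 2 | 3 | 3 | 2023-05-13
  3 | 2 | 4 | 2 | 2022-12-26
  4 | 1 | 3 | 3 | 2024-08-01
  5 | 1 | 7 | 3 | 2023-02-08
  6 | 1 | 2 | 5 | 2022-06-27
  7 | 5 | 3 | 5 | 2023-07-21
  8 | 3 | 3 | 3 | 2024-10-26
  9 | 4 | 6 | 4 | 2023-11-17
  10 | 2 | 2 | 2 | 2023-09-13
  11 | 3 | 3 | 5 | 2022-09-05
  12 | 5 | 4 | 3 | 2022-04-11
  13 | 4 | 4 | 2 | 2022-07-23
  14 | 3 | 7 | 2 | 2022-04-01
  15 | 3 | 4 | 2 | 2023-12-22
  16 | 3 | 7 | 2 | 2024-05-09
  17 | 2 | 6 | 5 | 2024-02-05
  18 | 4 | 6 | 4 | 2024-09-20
SELECT c.id, p.name AS product, c.quantity, c.order_date FROM orders c JOIN products p ON c.product_id = p.id

Execution result:
id | product | quantity | order_date
1 | Charger | 4 | 2022-05-06
2 | Monitor | 3 | 2023-05-13
3 | Router | 2 | 2022-12-26
4 | Monitor | 3 | 2024-08-01
5 | Printer | 3 | 2023-02-08
6 | Charger | 5 | 2022-06-27
7 | Monitor | 5 | 2023-07-21
8 | Monitor | 3 | 2024-10-26
9 | Phone | 4 | 2023-11-17
10 | Charger | 2 | 2023-09-13
11 | Monitor | 5 | 2022-09-05
12 | Router | 3 | 2022-04-11
13 | Router | 2 | 2022-07-23
14 | Printer | 2 | 2022-04-01
15 | Router | 2 | 2023-12-22
16 | Printer | 2 | 2024-05-09
17 | Phone | 5 | 2024-02-05
18 | Phone | 4 | 2024-09-20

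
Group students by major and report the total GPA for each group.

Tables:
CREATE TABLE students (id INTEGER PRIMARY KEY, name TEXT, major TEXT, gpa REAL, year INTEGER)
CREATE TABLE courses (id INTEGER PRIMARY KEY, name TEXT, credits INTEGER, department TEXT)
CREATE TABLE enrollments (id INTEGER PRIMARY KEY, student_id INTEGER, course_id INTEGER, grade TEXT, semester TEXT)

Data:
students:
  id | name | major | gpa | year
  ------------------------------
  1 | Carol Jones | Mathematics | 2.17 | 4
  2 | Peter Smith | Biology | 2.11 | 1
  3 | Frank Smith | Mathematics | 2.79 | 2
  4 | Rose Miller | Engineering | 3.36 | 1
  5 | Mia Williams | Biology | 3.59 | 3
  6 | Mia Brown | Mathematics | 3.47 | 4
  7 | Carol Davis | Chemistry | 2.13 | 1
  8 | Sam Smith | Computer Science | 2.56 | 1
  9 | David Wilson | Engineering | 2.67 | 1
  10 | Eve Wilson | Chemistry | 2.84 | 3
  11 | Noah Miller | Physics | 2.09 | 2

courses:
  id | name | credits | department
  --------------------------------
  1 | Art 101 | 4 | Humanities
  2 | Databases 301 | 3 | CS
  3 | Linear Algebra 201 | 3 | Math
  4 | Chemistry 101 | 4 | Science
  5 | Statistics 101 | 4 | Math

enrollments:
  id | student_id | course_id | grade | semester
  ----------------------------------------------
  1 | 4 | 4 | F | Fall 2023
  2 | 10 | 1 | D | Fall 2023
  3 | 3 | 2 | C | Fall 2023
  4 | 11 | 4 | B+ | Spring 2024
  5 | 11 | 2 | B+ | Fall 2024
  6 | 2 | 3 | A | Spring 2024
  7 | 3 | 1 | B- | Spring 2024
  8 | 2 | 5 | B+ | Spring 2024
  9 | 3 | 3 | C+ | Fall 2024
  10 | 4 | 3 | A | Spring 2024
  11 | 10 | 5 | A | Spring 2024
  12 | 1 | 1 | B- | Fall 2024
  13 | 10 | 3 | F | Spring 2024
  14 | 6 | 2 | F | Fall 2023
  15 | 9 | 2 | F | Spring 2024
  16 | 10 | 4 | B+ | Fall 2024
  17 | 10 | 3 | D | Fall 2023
SELECT major, SUM(gpa) AS sum_gpa FROM students GROUP BY major

Execution result:
major | sum_gpa
Biology | 5.70
Chemistry | 4.97
Computer Science | 2.56
Engineering | 6.03
Mathematics | 8.43
Physics | 2.09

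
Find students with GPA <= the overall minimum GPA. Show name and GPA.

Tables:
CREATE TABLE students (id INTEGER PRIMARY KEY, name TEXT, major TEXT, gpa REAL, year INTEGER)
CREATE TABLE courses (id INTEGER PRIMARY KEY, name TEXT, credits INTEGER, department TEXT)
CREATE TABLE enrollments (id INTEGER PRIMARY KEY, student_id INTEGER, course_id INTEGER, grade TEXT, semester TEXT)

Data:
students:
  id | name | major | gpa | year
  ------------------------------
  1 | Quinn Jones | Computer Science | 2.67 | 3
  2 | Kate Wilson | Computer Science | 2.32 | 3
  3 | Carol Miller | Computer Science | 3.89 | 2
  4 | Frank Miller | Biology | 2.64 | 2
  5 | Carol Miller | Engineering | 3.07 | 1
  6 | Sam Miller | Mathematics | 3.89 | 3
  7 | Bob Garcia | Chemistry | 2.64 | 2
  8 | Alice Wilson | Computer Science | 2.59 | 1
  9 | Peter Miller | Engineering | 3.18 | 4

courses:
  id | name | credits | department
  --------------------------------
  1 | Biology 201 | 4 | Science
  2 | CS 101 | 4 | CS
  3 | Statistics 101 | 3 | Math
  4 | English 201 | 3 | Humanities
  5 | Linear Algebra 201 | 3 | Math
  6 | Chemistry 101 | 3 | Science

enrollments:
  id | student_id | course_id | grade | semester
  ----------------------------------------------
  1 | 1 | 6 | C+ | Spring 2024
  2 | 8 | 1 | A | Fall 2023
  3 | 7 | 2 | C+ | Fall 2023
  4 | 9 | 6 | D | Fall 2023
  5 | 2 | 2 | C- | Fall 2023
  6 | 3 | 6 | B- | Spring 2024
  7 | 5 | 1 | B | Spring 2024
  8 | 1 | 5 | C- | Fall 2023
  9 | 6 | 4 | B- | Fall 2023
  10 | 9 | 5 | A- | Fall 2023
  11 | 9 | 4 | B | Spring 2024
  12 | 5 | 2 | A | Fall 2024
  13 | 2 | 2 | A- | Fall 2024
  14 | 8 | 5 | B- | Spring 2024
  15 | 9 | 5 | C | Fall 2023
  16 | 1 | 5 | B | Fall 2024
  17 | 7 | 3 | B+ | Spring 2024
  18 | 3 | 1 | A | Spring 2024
SELECT name, gpa FROM students WHERE gpa <= (SELECT MIN(gpa) FROM students)

Execution result:
name | gpa
Kate Wilson | 2.32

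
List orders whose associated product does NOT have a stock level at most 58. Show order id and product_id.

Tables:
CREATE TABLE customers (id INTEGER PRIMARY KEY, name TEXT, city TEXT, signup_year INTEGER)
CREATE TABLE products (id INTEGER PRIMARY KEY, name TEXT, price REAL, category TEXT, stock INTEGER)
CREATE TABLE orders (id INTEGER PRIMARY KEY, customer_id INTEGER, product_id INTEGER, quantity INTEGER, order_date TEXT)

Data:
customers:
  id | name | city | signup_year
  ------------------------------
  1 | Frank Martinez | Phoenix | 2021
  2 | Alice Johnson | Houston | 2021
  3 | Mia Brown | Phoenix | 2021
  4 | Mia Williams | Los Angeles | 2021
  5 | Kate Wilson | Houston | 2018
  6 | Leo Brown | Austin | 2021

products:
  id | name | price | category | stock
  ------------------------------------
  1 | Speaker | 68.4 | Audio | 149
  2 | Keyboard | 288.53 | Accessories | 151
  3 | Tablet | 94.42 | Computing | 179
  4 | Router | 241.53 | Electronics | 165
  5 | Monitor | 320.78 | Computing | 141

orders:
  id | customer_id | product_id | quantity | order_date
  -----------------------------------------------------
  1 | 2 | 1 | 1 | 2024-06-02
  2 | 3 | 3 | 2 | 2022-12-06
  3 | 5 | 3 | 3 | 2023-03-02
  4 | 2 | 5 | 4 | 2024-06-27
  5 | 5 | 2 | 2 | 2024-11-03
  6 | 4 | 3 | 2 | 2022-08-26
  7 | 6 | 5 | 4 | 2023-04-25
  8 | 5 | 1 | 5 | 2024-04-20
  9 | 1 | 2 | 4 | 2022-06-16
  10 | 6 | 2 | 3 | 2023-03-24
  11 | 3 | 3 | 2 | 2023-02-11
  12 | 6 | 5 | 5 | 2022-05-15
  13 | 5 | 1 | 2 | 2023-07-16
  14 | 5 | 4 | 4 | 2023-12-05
SELECT id, product_id FROM orders WHERE product_id NOT IN (SELECT id FROM products WHERE stock <= 58)

Execution result:
id | product_id
1 | 1
2 | 3
3 | 3
4 | 5
5 | 2
6 | 3
7 | 5
8 | 1
9 | 2
10 | 2
11 | 3
12 | 5
13 | 1
14 | 4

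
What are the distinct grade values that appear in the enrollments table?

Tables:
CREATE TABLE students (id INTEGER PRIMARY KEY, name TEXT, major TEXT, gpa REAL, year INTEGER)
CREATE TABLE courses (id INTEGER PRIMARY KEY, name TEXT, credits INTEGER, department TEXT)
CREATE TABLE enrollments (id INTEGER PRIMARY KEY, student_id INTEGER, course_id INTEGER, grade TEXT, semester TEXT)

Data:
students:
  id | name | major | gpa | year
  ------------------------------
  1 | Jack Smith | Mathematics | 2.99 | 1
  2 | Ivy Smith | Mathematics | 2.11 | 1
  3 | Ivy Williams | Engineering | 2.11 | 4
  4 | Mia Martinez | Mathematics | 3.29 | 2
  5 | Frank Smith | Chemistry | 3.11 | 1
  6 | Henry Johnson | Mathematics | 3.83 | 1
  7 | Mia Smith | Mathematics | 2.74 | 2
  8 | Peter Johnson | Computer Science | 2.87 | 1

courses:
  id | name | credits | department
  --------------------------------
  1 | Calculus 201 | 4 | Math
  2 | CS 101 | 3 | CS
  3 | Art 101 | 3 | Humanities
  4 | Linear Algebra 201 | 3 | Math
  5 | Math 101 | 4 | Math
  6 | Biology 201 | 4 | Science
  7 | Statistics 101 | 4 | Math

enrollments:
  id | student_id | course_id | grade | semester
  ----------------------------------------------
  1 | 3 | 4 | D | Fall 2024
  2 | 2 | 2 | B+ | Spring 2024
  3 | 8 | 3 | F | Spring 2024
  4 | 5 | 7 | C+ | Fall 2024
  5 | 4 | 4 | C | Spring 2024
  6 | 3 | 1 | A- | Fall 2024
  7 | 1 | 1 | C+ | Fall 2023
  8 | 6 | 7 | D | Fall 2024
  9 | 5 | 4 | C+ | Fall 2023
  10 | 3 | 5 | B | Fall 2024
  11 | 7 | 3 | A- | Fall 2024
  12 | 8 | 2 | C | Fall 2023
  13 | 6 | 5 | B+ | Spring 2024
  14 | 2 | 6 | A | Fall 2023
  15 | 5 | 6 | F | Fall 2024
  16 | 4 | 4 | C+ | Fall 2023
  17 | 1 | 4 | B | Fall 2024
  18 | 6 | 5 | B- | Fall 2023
SELECT DISTINCT grade FROM enrollments

Execution result:
grade
D
B+
F
C+
C
A-
B
A
B-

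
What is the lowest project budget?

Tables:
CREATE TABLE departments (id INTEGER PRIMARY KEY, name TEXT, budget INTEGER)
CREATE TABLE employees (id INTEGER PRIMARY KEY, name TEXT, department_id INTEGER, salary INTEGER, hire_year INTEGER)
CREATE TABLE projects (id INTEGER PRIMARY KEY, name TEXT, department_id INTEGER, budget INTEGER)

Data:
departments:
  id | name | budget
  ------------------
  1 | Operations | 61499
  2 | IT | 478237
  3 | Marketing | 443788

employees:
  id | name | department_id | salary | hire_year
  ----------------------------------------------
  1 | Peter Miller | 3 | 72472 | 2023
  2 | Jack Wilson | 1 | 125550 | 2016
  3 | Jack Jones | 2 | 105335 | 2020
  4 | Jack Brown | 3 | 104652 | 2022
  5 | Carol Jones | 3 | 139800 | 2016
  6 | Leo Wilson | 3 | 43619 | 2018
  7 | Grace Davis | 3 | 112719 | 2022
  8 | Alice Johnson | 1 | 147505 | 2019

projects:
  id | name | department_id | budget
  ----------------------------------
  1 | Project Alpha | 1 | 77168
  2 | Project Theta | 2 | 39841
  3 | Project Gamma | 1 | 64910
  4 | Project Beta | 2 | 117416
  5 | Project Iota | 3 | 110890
SELECT MIN(budget) FROM projects

Execution result:
39841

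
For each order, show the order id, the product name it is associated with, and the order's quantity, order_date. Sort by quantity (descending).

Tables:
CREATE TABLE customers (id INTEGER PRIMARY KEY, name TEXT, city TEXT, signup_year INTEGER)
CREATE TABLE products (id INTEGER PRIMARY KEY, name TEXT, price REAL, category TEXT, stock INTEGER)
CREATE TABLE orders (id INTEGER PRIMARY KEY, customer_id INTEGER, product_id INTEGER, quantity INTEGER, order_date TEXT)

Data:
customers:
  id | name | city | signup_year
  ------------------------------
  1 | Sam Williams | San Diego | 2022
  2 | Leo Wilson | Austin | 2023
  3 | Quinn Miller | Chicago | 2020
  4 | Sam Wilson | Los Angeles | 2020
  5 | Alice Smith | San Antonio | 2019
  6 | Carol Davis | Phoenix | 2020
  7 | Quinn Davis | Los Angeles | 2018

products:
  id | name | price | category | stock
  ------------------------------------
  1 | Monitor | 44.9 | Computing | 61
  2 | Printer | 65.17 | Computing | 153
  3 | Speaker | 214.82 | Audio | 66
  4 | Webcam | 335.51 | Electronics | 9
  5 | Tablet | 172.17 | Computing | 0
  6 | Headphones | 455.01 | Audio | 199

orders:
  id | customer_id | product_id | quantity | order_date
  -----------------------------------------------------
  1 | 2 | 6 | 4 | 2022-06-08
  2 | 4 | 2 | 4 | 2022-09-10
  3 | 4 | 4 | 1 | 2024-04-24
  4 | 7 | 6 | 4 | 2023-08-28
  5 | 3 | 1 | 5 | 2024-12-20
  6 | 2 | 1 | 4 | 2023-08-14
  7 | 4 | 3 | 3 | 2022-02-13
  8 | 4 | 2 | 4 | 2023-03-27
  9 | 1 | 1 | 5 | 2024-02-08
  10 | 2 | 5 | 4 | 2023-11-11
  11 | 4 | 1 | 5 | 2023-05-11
SELECT c.id, p.name AS product, c.quantity, c.order_date FROM orders c JOIN products p ON c.product_id = p.id ORDER BY c.quantity DESC

Execution result:
id | product | quantity | order_date
5 | Monitor | 5 | 2024-12-20
9 | Monitor | 5 | 2024-02-08
11 | Monitor | 5 | 2023-05-11
1 | Headphones | 4 | 2022-06-08
2 | Printer | 4 | 2022-09-10
4 | Headphones | 4 | 2023-08-28
6 | Monitor | 4 | 2023-08-14
8 | Printer | 4 | 2023-03-27
10 | Tablet | 4 | 2023-11-11
7 | Speaker | 3 | 2022-02-13
3 | Webcam | 1 | 2024-04-24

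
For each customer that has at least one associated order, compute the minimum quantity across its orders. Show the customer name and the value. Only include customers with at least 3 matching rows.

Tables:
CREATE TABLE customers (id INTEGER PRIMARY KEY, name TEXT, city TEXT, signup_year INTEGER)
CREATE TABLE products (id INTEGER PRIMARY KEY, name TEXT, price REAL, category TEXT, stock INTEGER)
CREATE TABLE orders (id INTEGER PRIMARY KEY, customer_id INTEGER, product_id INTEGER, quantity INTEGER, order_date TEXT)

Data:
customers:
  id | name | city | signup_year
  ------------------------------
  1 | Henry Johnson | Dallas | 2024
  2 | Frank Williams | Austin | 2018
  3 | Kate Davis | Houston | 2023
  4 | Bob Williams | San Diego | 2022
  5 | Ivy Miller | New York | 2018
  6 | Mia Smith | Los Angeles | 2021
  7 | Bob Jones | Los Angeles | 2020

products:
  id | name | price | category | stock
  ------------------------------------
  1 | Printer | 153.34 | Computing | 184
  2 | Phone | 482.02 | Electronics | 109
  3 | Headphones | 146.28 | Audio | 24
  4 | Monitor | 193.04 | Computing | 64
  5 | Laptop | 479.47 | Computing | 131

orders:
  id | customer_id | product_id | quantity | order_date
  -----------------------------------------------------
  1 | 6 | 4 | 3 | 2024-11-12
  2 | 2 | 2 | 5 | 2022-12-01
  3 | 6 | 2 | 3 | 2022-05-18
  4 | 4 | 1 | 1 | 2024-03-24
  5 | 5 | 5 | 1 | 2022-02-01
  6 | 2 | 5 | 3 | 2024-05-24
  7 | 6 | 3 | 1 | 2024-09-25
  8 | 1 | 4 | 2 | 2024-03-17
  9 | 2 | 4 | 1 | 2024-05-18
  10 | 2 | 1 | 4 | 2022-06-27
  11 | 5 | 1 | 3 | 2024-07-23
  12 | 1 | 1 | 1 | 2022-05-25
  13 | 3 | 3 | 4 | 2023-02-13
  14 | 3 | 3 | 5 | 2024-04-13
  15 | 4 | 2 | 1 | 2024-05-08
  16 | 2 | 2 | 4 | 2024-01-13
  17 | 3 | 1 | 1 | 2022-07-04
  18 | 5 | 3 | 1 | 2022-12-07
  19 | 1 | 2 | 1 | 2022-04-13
SELECT p.name, MIN(c.quantity) AS min_quantity FROM orders c JOIN customers p ON c.customer_id = p.id GROUP BY p.id, p.name HAVING COUNT(*) >= 3

Execution result:
name | min_quantity
Henry Johnson | 1
Frank Williams | 1
Kate Davis | 1
Ivy Miller | 1
Mia Smith | 1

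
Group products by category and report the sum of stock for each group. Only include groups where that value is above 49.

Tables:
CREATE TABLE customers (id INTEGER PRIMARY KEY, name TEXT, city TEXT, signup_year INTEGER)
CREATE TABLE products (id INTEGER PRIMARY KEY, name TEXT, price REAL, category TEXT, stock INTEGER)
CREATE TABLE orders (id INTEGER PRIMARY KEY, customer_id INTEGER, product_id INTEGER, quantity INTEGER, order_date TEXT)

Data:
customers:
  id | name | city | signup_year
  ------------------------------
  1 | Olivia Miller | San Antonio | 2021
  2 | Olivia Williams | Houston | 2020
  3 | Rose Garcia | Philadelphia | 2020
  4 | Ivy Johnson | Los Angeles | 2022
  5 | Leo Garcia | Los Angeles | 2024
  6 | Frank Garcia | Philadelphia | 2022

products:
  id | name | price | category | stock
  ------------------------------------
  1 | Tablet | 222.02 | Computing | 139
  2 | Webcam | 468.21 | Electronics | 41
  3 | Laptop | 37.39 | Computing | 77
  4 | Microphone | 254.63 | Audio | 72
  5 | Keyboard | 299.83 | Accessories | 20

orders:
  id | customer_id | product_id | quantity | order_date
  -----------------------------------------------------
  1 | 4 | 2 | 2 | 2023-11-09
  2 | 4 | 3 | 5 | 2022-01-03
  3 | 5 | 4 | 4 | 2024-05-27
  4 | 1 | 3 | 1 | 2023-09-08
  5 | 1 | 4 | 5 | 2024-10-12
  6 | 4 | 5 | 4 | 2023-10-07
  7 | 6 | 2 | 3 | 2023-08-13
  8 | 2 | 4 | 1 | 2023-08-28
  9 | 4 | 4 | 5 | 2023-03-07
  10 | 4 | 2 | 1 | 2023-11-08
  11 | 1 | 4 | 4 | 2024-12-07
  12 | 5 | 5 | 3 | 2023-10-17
SELECT category, SUM(stock) AS sum_stock FROM products GROUP BY category HAVING SUM(stock) > 49

Execution result:
category | sum_stock
Audio | 72
Computing | 216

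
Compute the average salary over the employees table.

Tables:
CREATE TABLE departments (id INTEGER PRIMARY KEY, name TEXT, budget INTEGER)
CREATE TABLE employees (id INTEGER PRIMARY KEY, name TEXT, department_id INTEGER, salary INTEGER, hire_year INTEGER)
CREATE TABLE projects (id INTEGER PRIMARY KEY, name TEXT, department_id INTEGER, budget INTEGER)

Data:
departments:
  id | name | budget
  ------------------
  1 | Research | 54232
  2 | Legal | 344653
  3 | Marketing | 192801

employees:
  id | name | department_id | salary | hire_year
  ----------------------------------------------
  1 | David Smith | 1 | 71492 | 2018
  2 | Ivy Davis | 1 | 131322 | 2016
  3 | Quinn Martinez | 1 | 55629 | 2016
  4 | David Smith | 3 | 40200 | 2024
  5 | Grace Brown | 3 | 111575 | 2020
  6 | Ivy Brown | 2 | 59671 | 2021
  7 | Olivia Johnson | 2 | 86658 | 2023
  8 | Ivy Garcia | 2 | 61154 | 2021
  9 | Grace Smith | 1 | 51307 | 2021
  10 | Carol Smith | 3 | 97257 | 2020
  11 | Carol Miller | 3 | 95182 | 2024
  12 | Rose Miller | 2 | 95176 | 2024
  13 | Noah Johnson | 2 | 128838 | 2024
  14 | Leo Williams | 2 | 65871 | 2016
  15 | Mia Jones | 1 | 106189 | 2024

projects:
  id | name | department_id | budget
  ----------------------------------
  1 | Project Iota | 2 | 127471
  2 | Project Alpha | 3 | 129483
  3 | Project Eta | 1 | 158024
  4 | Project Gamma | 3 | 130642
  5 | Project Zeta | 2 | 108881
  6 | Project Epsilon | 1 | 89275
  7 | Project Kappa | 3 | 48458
SELECT AVG(salary) FROM employees

Execution result:
83834.73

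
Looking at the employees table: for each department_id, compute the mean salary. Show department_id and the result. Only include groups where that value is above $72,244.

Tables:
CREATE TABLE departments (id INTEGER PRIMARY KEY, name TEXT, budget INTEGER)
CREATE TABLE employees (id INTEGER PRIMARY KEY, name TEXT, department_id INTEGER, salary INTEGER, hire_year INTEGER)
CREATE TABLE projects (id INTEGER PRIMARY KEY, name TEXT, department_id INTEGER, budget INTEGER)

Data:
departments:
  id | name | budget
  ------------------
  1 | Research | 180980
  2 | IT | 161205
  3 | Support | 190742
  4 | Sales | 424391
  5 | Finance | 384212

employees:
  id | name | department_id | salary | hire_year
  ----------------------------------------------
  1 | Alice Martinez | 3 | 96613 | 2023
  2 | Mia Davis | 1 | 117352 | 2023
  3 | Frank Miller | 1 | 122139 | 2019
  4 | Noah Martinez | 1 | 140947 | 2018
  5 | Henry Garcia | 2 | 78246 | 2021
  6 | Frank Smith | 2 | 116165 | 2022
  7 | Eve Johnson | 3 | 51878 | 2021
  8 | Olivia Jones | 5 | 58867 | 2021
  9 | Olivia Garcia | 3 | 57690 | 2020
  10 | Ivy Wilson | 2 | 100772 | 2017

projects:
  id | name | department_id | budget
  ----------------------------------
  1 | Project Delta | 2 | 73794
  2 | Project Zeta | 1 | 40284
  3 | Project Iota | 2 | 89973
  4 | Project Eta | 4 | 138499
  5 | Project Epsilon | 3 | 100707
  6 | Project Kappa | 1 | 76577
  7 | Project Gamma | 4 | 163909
SELECT department_id, AVG(salary) AS avg_salary FROM employees GROUP BY department_id HAVING AVG(salary) > 72244

Execution result:
department_id | avg_salary
1 | 126812.67
2 | 98394.33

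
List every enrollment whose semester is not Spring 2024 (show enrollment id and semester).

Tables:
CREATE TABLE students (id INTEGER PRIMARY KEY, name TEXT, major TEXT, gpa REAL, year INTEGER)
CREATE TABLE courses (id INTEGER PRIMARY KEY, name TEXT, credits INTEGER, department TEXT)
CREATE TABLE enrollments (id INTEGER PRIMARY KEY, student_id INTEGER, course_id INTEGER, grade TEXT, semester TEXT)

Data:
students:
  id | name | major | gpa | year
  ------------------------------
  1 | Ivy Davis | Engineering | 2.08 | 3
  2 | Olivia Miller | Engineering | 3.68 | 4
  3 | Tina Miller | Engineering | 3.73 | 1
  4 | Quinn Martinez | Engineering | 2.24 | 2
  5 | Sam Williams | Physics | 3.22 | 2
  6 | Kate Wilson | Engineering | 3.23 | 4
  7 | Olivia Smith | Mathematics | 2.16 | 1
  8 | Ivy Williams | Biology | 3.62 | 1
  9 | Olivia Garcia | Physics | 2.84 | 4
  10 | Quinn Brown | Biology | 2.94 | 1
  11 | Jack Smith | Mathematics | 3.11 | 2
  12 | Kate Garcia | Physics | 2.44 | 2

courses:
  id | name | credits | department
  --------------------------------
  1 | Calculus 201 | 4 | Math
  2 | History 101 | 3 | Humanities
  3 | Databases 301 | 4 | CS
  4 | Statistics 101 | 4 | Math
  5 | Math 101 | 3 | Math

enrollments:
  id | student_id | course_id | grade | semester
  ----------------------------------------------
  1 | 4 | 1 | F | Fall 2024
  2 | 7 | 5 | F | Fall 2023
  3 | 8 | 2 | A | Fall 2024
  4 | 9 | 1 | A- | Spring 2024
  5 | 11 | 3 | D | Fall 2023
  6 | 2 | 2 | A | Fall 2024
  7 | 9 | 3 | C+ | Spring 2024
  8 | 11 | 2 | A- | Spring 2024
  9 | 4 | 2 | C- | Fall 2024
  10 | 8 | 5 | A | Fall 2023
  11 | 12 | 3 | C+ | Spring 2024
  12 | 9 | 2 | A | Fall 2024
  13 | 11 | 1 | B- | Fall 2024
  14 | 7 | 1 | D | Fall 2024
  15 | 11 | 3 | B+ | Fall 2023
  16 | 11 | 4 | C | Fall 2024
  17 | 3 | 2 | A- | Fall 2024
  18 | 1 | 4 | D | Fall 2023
SELECT id, semester FROM enrollments WHERE semester <> 'Spring 2024'

Execution result:
id | semester
1 | Fall 2024
2 | Fall 2023
3 | Fall 2024
5 | Fall 2023
6 | Fall 2024
9 | Fall 2024
10 | Fall 2023
12 | Fall 2024
13 | Fall 2024
14 | Fall 2024
15 | Fall 2023
16 | Fall 2024
17 | Fall 2024
18 | Fall 2023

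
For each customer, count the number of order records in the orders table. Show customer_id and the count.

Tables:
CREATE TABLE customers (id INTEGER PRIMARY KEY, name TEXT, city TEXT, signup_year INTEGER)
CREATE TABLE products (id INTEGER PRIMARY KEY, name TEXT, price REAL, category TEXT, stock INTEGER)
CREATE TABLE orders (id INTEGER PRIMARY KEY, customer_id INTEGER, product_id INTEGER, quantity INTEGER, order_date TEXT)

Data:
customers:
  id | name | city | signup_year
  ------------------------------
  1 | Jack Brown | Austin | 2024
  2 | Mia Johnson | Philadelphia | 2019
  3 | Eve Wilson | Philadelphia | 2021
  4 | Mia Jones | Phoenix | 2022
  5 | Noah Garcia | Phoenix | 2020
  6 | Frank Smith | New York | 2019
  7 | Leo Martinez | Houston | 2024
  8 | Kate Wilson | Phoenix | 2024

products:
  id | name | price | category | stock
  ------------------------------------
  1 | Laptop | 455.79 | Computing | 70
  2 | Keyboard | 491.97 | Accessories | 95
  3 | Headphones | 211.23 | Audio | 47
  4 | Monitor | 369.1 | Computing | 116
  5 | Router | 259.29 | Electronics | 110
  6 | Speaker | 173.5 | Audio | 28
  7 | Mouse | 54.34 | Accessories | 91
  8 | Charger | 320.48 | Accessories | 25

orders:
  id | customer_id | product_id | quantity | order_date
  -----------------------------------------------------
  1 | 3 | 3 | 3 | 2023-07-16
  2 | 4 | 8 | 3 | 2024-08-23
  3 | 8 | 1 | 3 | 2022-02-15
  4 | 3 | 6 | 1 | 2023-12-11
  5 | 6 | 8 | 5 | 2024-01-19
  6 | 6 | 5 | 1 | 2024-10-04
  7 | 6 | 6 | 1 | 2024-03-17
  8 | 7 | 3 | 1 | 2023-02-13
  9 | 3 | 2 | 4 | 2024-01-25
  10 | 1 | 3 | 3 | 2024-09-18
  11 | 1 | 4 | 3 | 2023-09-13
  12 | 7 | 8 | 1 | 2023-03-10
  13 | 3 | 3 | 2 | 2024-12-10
SELECT customer_id, COUNT(*) AS order_count FROM orders GROUP BY customer_id

Execution result:
customer_id | order_count
1 | 2
3 | 4
4 | 1
6 | 3
7 | 2
8 | 1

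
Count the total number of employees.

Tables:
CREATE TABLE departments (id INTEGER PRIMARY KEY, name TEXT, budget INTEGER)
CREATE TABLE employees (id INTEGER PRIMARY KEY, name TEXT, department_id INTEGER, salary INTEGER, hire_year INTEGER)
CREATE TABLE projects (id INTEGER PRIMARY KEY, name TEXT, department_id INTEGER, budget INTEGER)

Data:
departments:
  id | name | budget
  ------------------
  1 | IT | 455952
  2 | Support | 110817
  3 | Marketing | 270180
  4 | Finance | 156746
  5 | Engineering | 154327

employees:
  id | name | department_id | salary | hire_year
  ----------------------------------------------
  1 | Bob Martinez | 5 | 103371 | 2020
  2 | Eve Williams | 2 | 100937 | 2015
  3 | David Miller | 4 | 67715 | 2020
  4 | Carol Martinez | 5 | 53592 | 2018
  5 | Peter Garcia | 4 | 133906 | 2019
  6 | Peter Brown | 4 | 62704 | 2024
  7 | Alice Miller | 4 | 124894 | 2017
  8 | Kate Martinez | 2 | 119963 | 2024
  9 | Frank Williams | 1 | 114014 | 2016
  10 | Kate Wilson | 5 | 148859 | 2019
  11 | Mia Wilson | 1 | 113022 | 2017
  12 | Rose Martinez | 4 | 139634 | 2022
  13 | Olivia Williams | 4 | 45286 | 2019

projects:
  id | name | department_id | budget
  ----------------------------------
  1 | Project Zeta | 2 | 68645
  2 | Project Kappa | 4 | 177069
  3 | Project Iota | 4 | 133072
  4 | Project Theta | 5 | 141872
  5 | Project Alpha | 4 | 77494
SELECT COUNT(*) FROM employees

Execution result:
13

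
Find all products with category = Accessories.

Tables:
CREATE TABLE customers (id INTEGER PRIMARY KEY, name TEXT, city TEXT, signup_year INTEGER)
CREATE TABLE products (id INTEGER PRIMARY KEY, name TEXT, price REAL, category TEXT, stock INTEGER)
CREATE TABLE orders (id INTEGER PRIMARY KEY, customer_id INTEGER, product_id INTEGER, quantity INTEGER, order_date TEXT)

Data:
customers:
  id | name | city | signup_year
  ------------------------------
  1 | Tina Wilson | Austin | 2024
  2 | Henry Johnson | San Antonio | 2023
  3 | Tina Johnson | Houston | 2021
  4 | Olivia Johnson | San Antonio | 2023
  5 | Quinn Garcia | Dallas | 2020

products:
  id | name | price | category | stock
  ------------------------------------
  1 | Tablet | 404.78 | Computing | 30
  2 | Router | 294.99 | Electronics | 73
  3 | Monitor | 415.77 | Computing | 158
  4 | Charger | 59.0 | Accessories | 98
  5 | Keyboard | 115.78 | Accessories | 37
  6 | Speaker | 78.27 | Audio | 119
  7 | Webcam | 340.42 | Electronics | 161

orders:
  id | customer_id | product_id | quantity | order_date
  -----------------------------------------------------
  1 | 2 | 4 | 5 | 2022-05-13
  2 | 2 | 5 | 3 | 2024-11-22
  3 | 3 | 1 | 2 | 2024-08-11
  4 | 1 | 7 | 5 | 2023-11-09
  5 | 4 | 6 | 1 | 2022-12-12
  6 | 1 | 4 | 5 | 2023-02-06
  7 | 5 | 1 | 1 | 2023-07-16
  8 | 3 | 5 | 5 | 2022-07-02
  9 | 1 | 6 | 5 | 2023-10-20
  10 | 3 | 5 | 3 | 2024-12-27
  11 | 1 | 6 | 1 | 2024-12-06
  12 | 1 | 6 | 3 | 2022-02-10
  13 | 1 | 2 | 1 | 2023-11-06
SELECT name, category FROM products WHERE category = 'Accessories'

Execution result:
name | category
Charger | Accessories
Keyboard | Accessories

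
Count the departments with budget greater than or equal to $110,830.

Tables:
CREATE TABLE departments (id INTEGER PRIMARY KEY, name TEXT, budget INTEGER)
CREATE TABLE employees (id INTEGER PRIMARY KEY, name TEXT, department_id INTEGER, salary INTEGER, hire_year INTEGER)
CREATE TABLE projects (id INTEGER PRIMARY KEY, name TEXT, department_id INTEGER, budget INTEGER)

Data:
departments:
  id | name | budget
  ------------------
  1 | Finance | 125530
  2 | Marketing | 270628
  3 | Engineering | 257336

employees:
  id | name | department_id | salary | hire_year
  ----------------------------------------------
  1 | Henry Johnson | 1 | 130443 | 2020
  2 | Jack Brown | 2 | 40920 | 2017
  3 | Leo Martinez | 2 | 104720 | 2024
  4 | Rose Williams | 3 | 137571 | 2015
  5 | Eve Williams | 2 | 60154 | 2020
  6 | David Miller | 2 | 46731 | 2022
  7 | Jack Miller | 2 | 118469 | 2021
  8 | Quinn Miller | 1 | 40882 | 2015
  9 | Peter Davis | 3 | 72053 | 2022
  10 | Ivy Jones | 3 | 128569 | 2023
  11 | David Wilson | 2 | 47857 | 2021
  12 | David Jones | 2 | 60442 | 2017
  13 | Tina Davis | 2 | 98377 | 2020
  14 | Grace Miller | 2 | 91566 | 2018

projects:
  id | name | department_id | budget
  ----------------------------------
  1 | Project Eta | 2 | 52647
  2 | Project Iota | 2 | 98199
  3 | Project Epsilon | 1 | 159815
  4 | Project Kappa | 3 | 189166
SELECT COUNT(*) FROM departments WHERE budget >= 110830

Execution result:
3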